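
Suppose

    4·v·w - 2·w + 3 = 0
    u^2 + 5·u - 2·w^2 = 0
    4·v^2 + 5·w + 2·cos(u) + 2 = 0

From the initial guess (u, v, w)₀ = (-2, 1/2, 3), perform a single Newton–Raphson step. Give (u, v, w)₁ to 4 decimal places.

(-4.7593, 0.2500, 0.7701)

At (-2, 1/2, 3): F = (3.0000, -24.0000, 17.167706).
Jacobian J = [[0, 4·w, 4·v - 2], [2·u + 5, 0, -4·w], [-2·sin(u), 8·v, 5]].
At the point, J = [[0.0000, 12.0000, 0.0000], [1.0000, 0.0000, -12.0000], [1.818595, 4.0000, 5.0000]] (det J = -321.877659).
Solving J·Δ = −F gives Δ = (-2.7593, -0.2500, -2.2299).
Then the next iterate is (u, v, w)₁ = (-4.7593, 0.2500, 0.7701).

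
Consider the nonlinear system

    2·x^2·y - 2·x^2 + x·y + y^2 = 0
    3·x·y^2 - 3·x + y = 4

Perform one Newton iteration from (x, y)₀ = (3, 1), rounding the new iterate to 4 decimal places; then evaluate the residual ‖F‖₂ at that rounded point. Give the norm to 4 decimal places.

8.0609

At (3, 1): F = (4.0000, -3.0000).
Jacobian J = [[4·x·y - 4·x + y, 2·x^2 + x + 2·y], [3·y^2 - 3, 6·x·y + 1]].
At the point, J = [[1.0000, 23.0000], [0.0000, 19.0000]] (det J = 19.0000).
Solving J·Δ = −F gives Δ = (-7.6316, 0.1579).
Then the next iterate is (x, y)₁ = (-4.6316, 1.1579).
Re-evaluating at (-4.6316, 1.1579): F = (2.752255, -7.576509), so ‖F‖₂ = 8.0609.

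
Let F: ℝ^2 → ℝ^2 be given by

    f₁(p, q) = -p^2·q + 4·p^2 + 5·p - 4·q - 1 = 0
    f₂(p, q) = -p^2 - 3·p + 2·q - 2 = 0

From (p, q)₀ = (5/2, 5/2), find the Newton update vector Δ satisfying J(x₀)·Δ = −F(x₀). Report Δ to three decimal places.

(-1.552, -0.831)

At (5/2, 5/2): F = (10.875, -10.750).
Jacobian J = [[-2·p·q + 8·p + 5, -p^2 - 4], [-2·p - 3, 2]].
At the point, J = [[12.500, -10.250], [-8.000, 2.000]] (det J = -57.000).
Solving J·Δ = −F gives Δ = (-1.552, -0.831).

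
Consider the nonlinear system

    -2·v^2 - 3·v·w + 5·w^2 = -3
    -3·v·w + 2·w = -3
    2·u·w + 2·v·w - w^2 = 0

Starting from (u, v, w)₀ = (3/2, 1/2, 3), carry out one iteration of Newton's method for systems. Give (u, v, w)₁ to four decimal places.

(0.1265, 0.9253, 1.6554)

At (3/2, 1/2, 3): F = (43.0000, 4.5000, 3.0000).
Jacobian J = [[0, -4·v - 3·w, -3·v + 10·w], [0, -3·w, -3·v + 2], [2·w, 2·w, 2·u + 2·v - 2·w]].
At the point, J = [[0.0000, -11.0000, 28.5000], [0.0000, -9.0000, 0.5000], [6.0000, 6.0000, -2.0000]] (det J = 1506.0000).
Solving J·Δ = −F gives Δ = (-1.3735, 0.4253, -1.3446).
Then the next iterate is (u, v, w)₁ = (0.1265, 0.9253, 1.6554).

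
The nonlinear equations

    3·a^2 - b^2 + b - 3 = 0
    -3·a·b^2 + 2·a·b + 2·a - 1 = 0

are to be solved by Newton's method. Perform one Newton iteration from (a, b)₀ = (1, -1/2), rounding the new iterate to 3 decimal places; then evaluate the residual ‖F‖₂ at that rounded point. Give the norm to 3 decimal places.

At (1, -1/2): F = (-0.750, -0.750).
Jacobian J = [[6·a, -2·b + 1], [-3·b^2 + 2·b + 2, -6·a·b + 2·a]].
At the point, J = [[6.000, 2.000], [0.250, 5.000]] (det J = 29.500).
Solving J·Δ = −F gives Δ = (0.076, 0.146).
Then the next iterate is (a, b)₁ = (1.076, -0.354).
Re-evaluating at (1.076, -0.354): F = (-0.00599, -0.01433), so ‖F‖₂ = 0.016.

0.016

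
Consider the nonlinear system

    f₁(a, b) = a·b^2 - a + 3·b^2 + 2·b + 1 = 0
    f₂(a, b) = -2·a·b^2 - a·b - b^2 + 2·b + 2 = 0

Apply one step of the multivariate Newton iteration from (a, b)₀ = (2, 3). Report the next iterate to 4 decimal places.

(2.2870, 1.3657)

At (2, 3): F = (50.0000, -43.0000).
Jacobian J = [[b^2 - 1, 2·a·b + 6·b + 2], [-2·b^2 - b, -4·a·b - a - 2·b + 2]].
At the point, J = [[8.0000, 32.0000], [-21.0000, -30.0000]] (det J = 432.0000).
Solving J·Δ = −F gives Δ = (0.2870, -1.6343).
Then the next iterate is (a, b)₁ = (2.2870, 1.3657).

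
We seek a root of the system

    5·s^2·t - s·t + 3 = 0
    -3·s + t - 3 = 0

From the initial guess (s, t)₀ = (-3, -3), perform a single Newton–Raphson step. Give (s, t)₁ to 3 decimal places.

At (-3, -3): F = (-141.000, 3.000).
Jacobian J = [[10·s·t - t, 5·s^2 - s], [-3, 1]].
At the point, J = [[93.000, 48.000], [-3.000, 1.000]] (det J = 237.000).
Solving J·Δ = −F gives Δ = (1.203, 0.608).
Then the next iterate is (s, t)₁ = (-1.797, -2.392).

(-1.797, -2.392)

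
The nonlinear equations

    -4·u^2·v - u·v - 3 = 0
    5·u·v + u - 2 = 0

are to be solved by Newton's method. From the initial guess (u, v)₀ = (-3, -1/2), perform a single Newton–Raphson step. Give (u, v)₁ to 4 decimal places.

(-2.0244, -0.4309)

At (-3, -1/2): F = (13.5000, 2.5000).
Jacobian J = [[-8·u·v - v, -4·u^2 - u], [5·v + 1, 5·u]].
At the point, J = [[-11.5000, -33.0000], [-1.5000, -15.0000]] (det J = 123.0000).
Solving J·Δ = −F gives Δ = (0.9756, 0.0691).
Then the next iterate is (u, v)₁ = (-2.0244, -0.4309).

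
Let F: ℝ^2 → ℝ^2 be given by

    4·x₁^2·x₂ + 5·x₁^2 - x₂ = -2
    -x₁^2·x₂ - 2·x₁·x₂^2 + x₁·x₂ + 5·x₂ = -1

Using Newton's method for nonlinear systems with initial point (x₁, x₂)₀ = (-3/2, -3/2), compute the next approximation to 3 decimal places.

At (-3/2, -3/2): F = (1.250, 5.875).
Jacobian J = [[8·x₁·x₂ + 10·x₁, 4·x₁^2 - 1], [-2·x₁·x₂ - 2·x₂^2 + x₂, -x₁^2 - 4·x₁·x₂ + x₁ + 5]].
At the point, J = [[3.000, 8.000], [-10.500, -7.750]] (det J = 60.750).
Solving J·Δ = −F gives Δ = (0.933, -0.506).
Then the next iterate is (x₁, x₂)₁ = (-0.567, -2.006).

(-0.567, -2.006)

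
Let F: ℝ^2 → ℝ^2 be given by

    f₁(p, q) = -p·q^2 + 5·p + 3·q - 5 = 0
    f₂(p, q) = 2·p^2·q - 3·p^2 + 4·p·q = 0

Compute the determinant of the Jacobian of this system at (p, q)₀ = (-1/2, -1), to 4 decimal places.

-8.0000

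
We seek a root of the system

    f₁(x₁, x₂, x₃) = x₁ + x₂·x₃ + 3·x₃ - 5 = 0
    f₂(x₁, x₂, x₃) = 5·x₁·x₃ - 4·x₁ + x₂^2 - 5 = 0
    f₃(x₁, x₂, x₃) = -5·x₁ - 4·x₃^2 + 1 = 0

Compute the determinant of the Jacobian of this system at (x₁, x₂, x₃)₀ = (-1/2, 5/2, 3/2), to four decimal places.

159.2500

J = [[1, x₃, x₂ + 3], [5·x₃ - 4, 2·x₂, 5·x₁], [-5, 0, -8·x₃]].
At the point, J = [[1.0000, 1.5000, 5.5000], [3.5000, 5.0000, -2.5000], [-5.0000, 0.0000, -12.0000]].
det J = 159.2500.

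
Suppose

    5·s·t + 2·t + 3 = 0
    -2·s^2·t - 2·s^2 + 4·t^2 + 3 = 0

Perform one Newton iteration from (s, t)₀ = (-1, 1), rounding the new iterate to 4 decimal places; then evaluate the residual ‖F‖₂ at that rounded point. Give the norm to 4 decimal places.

0.4602

At (-1, 1): F = (0.0000, 3.0000).
Jacobian J = [[5·t, 5·s + 2], [-4·s·t - 4·s, -2·s^2 + 8·t]].
At the point, J = [[5.0000, -3.0000], [8.0000, 6.0000]] (det J = 54.0000).
Solving J·Δ = −F gives Δ = (-0.1667, -0.2778).
Then the next iterate is (s, t)₁ = (-1.1667, 0.7222).
Re-evaluating at (-1.1667, 0.7222): F = (0.231446, 0.397812), so ‖F‖₂ = 0.4602.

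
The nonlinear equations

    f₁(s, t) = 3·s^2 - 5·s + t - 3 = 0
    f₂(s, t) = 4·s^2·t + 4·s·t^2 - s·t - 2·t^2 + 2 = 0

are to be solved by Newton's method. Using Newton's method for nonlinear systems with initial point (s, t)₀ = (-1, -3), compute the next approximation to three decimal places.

(-0.710, -1.811)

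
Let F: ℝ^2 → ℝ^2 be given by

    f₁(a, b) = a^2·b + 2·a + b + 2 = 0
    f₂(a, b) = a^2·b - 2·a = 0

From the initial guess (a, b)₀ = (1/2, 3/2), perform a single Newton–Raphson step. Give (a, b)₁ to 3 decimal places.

At (1/2, 3/2): F = (4.875, -0.625).
Jacobian J = [[2·a·b + 2, a^2 + 1], [2·a·b - 2, a^2]].
At the point, J = [[3.500, 1.250], [-0.500, 0.250]] (det J = 1.500).
Solving J·Δ = −F gives Δ = (-1.333, -0.167).
Then the next iterate is (a, b)₁ = (-0.833, 1.333).

(-0.833, 1.333)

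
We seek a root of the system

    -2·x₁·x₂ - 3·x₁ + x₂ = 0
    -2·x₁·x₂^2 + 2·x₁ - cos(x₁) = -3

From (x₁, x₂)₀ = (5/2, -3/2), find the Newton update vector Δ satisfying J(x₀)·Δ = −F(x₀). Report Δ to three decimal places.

(-4.246, -0.375)

At (5/2, -3/2): F = (-1.500, -2.44886).
Jacobian J = [[-2·x₂ - 3, -2·x₁ + 1], [-2·x₂^2 + sin(x₁) + 2, -4·x₁·x₂]].
At the point, J = [[0.000, -4.000], [-1.90153, 15.000]] (det J = -7.60611).
Solving J·Δ = −F gives Δ = (-4.246, -0.375).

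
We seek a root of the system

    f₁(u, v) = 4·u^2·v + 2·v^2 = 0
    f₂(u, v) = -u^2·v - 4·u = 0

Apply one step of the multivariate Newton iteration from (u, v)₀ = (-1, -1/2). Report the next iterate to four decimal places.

(0.2500, -2.2500)

At (-1, -1/2): F = (-1.5000, 4.5000).
Jacobian J = [[8·u·v, 4·u^2 + 4·v], [-2·u·v - 4, -u^2]].
At the point, J = [[4.0000, 2.0000], [-5.0000, -1.0000]] (det J = 6.0000).
Solving J·Δ = −F gives Δ = (1.2500, -1.7500).
Then the next iterate is (u, v)₁ = (0.2500, -2.2500).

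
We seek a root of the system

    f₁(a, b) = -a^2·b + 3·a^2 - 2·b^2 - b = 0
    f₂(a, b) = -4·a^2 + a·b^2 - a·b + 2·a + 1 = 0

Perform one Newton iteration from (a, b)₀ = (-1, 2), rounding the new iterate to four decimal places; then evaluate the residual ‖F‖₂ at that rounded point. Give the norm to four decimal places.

At (-1, 2): F = (-9.0000, -7.0000).
Jacobian J = [[-2·a·b + 6·a, -a^2 - 4·b - 1], [-8·a + b^2 - b + 2, 2·a·b - a]].
At the point, J = [[-2.0000, -10.0000], [12.0000, -3.0000]] (det J = 126.0000).
Solving J·Δ = −F gives Δ = (0.3413, -0.9683).
Then the next iterate is (a, b)₁ = (-0.6587, 1.0317).
Re-evaluating at (-0.6587, 1.0317): F = (-2.306493, -2.074485), so ‖F‖₂ = 3.1022.

3.1022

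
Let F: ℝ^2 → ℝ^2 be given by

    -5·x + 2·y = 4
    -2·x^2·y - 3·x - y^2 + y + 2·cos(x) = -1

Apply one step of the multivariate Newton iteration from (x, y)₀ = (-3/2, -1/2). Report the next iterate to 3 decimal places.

(-0.499, 0.753)

At (-3/2, -1/2): F = (2.500, 7.14147).
Jacobian J = [[-5, 2], [-4·x·y - 2·sin(x) - 3, -2·x^2 - 2·y + 1]].
At the point, J = [[-5.000, 2.000], [-4.00501, -2.500]] (det J = 20.51002).
Solving J·Δ = −F gives Δ = (1.001, 1.253).
Then the next iterate is (x, y)₁ = (-0.499, 0.753).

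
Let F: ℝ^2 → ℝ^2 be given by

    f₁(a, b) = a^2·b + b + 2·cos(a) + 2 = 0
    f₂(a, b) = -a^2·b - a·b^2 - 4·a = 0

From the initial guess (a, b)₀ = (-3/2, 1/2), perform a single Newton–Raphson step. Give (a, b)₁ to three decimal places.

(0.822, -1.013)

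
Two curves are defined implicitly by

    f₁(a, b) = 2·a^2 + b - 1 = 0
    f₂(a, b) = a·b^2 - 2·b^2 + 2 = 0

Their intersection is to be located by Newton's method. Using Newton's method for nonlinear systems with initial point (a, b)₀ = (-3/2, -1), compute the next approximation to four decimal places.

At (-3/2, -1): F = (2.5000, -1.5000).
Jacobian J = [[4·a, 1], [b^2, 2·a·b - 4·b]].
At the point, J = [[-6.0000, 1.0000], [1.0000, 7.0000]] (det J = -43.0000).
Solving J·Δ = −F gives Δ = (0.4419, 0.1512).
Then the next iterate is (a, b)₁ = (-1.0581, -0.8488).

(-1.0581, -0.8488)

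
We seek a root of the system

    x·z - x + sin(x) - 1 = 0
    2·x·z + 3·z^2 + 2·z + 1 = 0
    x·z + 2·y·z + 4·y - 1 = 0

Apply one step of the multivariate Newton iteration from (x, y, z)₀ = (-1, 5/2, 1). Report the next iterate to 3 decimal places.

(0.345, 0.852, -0.115)

At (-1, 5/2, 1): F = (-1.84147, 4.000, 13.000).
Jacobian J = [[z + cos(x) - 1, 0, x], [2·z, 0, 2·x + 6·z + 2], [z, 2·z + 4, x + 2·y]].
At the point, J = [[0.54030, 0.000, -1.000], [2.000, 0.000, 6.000], [1.000, 6.000, 4.000]] (det J = -31.45088).
Solving J·Δ = −F gives Δ = (1.345, -1.648, -1.115).
Then the next iterate is (x, y, z)₁ = (0.345, 0.852, -0.115).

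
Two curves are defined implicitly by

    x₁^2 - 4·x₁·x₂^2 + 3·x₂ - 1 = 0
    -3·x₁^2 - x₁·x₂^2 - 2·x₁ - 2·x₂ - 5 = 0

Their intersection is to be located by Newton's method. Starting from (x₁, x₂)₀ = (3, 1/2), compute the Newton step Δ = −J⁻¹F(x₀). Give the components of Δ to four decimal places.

(-1.8830, -0.3239)

At (3, 1/2): F = (6.5000, -39.7500).
Jacobian J = [[2·x₁ - 4·x₂^2, -8·x₁·x₂ + 3], [-6·x₁ - x₂^2 - 2, -2·x₁·x₂ - 2]].
At the point, J = [[5.0000, -9.0000], [-20.2500, -5.0000]] (det J = -207.2500).
Solving J·Δ = −F gives Δ = (-1.8830, -0.3239).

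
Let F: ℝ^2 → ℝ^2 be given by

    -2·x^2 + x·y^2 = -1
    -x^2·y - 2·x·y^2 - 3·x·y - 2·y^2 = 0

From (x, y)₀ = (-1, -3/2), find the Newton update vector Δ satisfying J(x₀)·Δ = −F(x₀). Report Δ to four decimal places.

At (-1, -3/2): F = (-3.2500, -3.0000).
Jacobian J = [[-4·x + y^2, 2·x·y], [-2·x·y - 2·y^2 - 3·y, -x^2 - 4·x·y - 3·x - 4·y]].
At the point, J = [[6.2500, 3.0000], [-3.0000, 2.0000]] (det J = 21.5000).
Solving J·Δ = −F gives Δ = (-0.1163, 1.3256).

(-0.1163, 1.3256)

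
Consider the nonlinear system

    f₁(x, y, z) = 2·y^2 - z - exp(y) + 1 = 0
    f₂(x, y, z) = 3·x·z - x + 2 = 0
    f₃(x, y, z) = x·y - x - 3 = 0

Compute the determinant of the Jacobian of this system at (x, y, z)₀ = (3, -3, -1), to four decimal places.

445.7923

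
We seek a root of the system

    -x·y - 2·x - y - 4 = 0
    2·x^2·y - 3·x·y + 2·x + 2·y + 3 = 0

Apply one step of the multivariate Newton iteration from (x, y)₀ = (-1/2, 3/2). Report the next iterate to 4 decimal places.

At (-1/2, 3/2): F = (-3.7500, 8.0000).
Jacobian J = [[-y - 2, -x - 1], [4·x·y - 3·y + 2, 2·x^2 - 3·x + 2]].
At the point, J = [[-3.5000, -0.5000], [-5.5000, 4.0000]] (det J = -16.7500).
Solving J·Δ = −F gives Δ = (-0.6567, -2.9030).
Then the next iterate is (x, y)₁ = (-1.1567, -1.4030).

(-1.1567, -1.4030)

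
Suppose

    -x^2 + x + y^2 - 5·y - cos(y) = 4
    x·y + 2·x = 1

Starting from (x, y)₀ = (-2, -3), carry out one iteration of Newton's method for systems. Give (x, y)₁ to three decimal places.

(-2.891, -2.054)

At (-2, -3): F = (14.98999, 1.000).
Jacobian J = [[-2·x + 1, 2·y + sin(y) - 5], [y + 2, x]].
At the point, J = [[5.000, -11.14112], [-1.000, -2.000]] (det J = -21.14112).
Solving J·Δ = −F gives Δ = (-0.891, 0.946).
Then the next iterate is (x, y)₁ = (-2.891, -2.054).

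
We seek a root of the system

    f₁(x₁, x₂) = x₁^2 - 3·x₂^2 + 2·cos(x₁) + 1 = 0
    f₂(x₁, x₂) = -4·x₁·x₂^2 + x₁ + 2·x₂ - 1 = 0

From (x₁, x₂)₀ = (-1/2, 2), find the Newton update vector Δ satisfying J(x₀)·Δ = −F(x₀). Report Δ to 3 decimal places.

At (-1/2, 2): F = (-8.99483, 10.500).
Jacobian J = [[2·x₁ - 2·sin(x₁), -6·x₂], [-4·x₂^2 + 1, -8·x₁·x₂ + 2]].
At the point, J = [[-0.04115, -12.000], [-15.000, 10.000]] (det J = -180.41149).
Solving J·Δ = −F gives Δ = (0.200, -0.750).

(0.200, -0.750)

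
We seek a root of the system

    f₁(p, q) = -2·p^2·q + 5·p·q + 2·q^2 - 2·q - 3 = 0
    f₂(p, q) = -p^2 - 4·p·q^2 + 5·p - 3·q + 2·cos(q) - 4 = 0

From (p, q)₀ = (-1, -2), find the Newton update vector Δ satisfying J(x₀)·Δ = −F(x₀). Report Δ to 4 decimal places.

(1.3139, -0.0383)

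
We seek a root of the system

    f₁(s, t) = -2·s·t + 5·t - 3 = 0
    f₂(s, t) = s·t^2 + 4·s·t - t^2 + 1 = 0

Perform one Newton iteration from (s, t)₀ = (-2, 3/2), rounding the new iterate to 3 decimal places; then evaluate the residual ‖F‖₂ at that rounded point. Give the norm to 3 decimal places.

At (-2, 3/2): F = (10.500, -17.750).
Jacobian J = [[-2·t, -2·s + 5], [t^2 + 4·t, 2·s·t + 4·s - 2·t]].
At the point, J = [[-3.000, 9.000], [8.250, -17.000]] (det J = -23.250).
Solving J·Δ = −F gives Δ = (-0.806, -1.435).
Then the next iterate is (s, t)₁ = (-2.806, 0.065).
Re-evaluating at (-2.806, 0.065): F = (-2.31022, 0.25436), so ‖F‖₂ = 2.324.

2.324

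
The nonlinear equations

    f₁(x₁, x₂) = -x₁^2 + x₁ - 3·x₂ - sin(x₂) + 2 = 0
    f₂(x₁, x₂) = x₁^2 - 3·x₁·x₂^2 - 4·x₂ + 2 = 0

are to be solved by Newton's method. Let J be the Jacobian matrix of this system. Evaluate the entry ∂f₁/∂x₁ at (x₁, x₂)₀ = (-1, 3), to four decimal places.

3.0000

∂f₁/∂x₁ = -2·x₁ + 1.
At (-1, 3) this is 3.0000.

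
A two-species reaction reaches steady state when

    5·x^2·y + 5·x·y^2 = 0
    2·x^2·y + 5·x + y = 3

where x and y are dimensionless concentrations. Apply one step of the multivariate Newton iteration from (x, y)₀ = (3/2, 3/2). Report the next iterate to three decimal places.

(0.647, 1.353)

At (3/2, 3/2): F = (33.750, 12.750).
Jacobian J = [[10·x·y + 5·y^2, 5·x^2 + 10·x·y], [4·x·y + 5, 2·x^2 + 1]].
At the point, J = [[33.750, 33.750], [14.000, 5.500]] (det J = -286.875).
Solving J·Δ = −F gives Δ = (-0.853, -0.147).
Then the next iterate is (x, y)₁ = (0.647, 1.353).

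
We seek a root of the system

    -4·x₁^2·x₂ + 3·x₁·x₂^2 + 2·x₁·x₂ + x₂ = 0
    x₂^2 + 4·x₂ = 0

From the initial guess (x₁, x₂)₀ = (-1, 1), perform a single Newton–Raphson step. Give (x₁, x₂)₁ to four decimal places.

(-1.0897, 0.1667)

At (-1, 1): F = (-8.0000, 5.0000).
Jacobian J = [[-8·x₁·x₂ + 3·x₂^2 + 2·x₂, -4·x₁^2 + 6·x₁·x₂ + 2·x₁ + 1], [0, 2·x₂ + 4]].
At the point, J = [[13.0000, -11.0000], [0.0000, 6.0000]] (det J = 78.0000).
Solving J·Δ = −F gives Δ = (-0.0897, -0.8333).
Then the next iterate is (x₁, x₂)₁ = (-1.0897, 0.1667).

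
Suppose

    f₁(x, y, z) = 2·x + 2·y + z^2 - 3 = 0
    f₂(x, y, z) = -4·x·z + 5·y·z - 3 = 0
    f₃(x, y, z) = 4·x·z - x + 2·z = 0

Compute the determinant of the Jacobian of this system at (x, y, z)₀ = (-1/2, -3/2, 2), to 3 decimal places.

J = [[2, 2, 2·z], [-4·z, 5·z, -4·x + 5·y], [4·z - 1, 0, 4·x + 2]].
At the point, J = [[2.000, 2.000, 4.000], [-8.000, 10.000, -5.500], [7.000, 0.000, 0.000]].
det J = -357.000.

-357.000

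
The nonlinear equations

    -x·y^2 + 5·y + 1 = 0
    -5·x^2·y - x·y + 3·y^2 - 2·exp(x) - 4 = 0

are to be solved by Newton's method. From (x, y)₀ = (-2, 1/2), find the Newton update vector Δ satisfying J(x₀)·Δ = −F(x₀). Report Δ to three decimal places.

At (-2, 1/2): F = (4.000, -12.52067).
Jacobian J = [[-y^2, -2·x·y + 5], [-10·x·y - y - 2·exp(x), -5·x^2 - x + 6·y]].
At the point, J = [[-0.250, 7.000], [9.22933, -15.000]] (det J = -60.85531).
Solving J·Δ = −F gives Δ = (0.454, -0.555).

(0.454, -0.555)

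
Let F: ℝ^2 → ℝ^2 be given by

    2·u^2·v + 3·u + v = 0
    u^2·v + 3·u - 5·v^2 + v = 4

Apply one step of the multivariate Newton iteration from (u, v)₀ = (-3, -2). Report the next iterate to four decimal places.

(-2.2324, -0.6171)

At (-3, -2): F = (-47.0000, -53.0000).
Jacobian J = [[4·u·v + 3, 2·u^2 + 1], [2·u·v + 3, u^2 - 10·v + 1]].
At the point, J = [[27.0000, 19.0000], [15.0000, 30.0000]] (det J = 525.0000).
Solving J·Δ = −F gives Δ = (0.7676, 1.3829).
Then the next iterate is (u, v)₁ = (-2.2324, -0.6171).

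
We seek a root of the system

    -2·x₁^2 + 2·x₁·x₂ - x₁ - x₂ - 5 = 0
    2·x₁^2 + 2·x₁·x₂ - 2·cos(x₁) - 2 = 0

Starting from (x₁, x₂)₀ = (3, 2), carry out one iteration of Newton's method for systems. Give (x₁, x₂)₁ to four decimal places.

(1.1841, 1.9313)

At (3, 2): F = (-16.0000, 29.979985).
Jacobian J = [[-4·x₁ + 2·x₂ - 1, 2·x₁ - 1], [4·x₁ + 2·x₂ + 2·sin(x₁), 2·x₁]].
At the point, J = [[-9.0000, 5.0000], [16.282240, 6.0000]] (det J = -135.411200).
Solving J·Δ = −F gives Δ = (-1.8159, -0.0687).
Then the next iterate is (x₁, x₂)₁ = (1.1841, 1.9313).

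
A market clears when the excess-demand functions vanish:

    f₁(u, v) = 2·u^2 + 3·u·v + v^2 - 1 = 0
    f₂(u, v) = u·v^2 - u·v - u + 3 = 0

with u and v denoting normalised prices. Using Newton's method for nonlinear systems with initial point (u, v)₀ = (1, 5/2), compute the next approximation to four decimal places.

(0.4583, 1.4349)

At (1, 5/2): F = (14.7500, 5.7500).
Jacobian J = [[4·u + 3·v, 3·u + 2·v], [v^2 - v - 1, 2·u·v - u]].
At the point, J = [[11.5000, 8.0000], [2.7500, 4.0000]] (det J = 24.0000).
Solving J·Δ = −F gives Δ = (-0.5417, -1.0651).
Then the next iterate is (u, v)₁ = (0.4583, 1.4349).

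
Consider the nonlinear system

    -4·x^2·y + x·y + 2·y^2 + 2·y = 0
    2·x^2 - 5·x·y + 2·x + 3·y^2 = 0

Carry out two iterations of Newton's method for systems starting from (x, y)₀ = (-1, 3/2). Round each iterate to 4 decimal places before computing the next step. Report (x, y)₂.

(-0.6961, 0.2481)

At (-1, 3/2): F = (0.0000, 14.2500).
Jacobian J = [[-8·x·y + y, -4·x^2 + x + 4·y + 2], [4·x - 5·y + 2, -5·x + 6·y]].
At the point, J = [[13.5000, 3.0000], [-9.5000, 14.0000]] (det J = 217.5000).
Solving J·Δ = −F gives Δ = (0.1966, -0.8845).
Then the next iterate is (x, y)₁ = (-0.8034, 0.6155).
Round to (-0.8034, 0.6155) and repeat: F = (-0.094914, 3.293087), J = [[4.571442, 1.076794], [-4.2911, 7.7100]].
Δ = (0.1073, -0.3674), so (x, y)₂ = (-0.6961, 0.2481).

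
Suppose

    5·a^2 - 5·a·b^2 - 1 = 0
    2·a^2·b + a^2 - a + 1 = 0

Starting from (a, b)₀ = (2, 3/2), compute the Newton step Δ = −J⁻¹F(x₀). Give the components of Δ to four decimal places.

(-0.8115, -0.3534)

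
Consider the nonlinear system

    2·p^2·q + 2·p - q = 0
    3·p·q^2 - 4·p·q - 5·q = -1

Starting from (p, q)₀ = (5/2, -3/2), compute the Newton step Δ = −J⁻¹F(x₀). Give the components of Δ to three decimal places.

At (5/2, -3/2): F = (-12.250, 40.375).
Jacobian J = [[4·p·q + 2, 2·p^2 - 1], [3·q^2 - 4·q, 6·p·q - 4·p - 5]].
At the point, J = [[-13.000, 11.500], [12.750, -37.500]] (det J = 340.875).
Solving J·Δ = −F gives Δ = (0.014, 1.082).

(0.014, 1.082)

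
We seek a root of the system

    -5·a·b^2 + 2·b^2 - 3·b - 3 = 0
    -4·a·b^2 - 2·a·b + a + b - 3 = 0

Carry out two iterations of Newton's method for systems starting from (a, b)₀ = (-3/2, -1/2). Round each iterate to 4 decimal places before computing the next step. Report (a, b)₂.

(1.6667, -0.5667)

At (-3/2, -1/2): F = (0.8750, -5.0000).
Jacobian J = [[-5·b^2, -10·a·b + 4·b - 3], [-4·b^2 - 2·b + 1, -8·a·b - 2·a + 1]].
At the point, J = [[-1.2500, -12.5000], [1.0000, -2.0000]] (det J = 15.0000).
Solving J·Δ = −F gives Δ = (4.2833, -0.3583).
Then the next iterate is (a, b)₁ = (2.7833, -0.8583).
Round to (2.7833, -0.8583) and repeat: F = (-9.203734, -4.498781), J = [[-3.683394, 17.455864], [-0.230116, 14.544651]].
Δ = (-1.1166, 0.2916), so (a, b)₂ = (1.6667, -0.5667).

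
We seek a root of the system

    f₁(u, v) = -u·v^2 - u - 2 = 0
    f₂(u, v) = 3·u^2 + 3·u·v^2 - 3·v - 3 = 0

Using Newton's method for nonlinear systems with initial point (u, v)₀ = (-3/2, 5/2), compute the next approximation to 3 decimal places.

At (-3/2, 5/2): F = (8.875, -31.875).
Jacobian J = [[-v^2 - 1, -2·u·v], [6·u + 3·v^2, 6·u·v - 3]].
At the point, J = [[-7.250, 7.500], [9.750, -25.500]] (det J = 111.750).
Solving J·Δ = −F gives Δ = (-0.114, -1.294).
Then the next iterate is (u, v)₁ = (-1.614, 1.206).

(-1.614, 1.206)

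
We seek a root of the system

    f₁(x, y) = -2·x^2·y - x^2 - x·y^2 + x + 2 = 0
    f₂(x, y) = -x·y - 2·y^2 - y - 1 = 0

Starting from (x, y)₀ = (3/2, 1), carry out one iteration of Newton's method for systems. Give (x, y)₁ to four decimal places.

(1.7034, 0.1225)

At (3/2, 1): F = (-4.7500, -5.5000).
Jacobian J = [[-4·x·y - 2·x - y^2 + 1, -2·x^2 - 2·x·y], [-y, -x - 4·y - 1]].
At the point, J = [[-9.0000, -7.5000], [-1.0000, -6.5000]] (det J = 51.0000).
Solving J·Δ = −F gives Δ = (0.2034, -0.8775).
Then the next iterate is (x, y)₁ = (1.7034, 0.1225).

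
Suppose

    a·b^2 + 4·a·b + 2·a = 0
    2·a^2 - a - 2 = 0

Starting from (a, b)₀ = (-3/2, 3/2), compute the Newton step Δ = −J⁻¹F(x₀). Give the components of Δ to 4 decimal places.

(0.5714, -0.9065)

At (-3/2, 3/2): F = (-15.3750, 4.0000).
Jacobian J = [[b^2 + 4·b + 2, 2·a·b + 4·a], [4·a - 1, 0]].
At the point, J = [[10.2500, -10.5000], [-7.0000, 0.0000]] (det J = -73.5000).
Solving J·Δ = −F gives Δ = (0.5714, -0.9065).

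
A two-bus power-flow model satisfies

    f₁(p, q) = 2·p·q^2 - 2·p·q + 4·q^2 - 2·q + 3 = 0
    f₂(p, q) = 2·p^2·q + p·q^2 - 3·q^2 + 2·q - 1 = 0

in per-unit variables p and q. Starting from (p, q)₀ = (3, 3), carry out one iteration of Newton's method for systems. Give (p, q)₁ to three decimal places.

(2.196, 1.859)

At (3, 3): F = (69.000, 59.000).
Jacobian J = [[2·q^2 - 2·q, 4·p·q - 2·p + 8·q - 2], [4·p·q + q^2, 2·p^2 + 2·p·q - 6·q + 2]].
At the point, J = [[12.000, 52.000], [45.000, 20.000]] (det J = -2100.000).
Solving J·Δ = −F gives Δ = (-0.804, -1.141).
Then the next iterate is (p, q)₁ = (2.196, 1.859).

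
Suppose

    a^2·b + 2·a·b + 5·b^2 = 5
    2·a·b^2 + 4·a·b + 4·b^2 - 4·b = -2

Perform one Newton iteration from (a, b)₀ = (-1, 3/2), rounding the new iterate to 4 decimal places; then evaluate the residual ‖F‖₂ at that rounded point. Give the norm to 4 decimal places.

1.4716

At (-1, 3/2): F = (4.7500, -5.5000).
Jacobian J = [[2·a·b + 2·b, a^2 + 2·a + 10·b], [2·b^2 + 4·b, 4·a·b + 4·a + 8·b - 4]].
At the point, J = [[0.0000, 14.0000], [10.5000, -2.0000]] (det J = -147.0000).
Solving J·Δ = −F gives Δ = (0.4592, -0.3393).
Then the next iterate is (a, b)₁ = (-0.5408, 1.1607).
Re-evaluating at (-0.5408, 1.1607): F = (0.820173, -1.221886), so ‖F‖₂ = 1.4716.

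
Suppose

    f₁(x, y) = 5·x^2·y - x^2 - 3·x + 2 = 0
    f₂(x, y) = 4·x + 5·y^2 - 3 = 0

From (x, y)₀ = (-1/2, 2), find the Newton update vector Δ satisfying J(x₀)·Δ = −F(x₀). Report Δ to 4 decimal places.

At (-1/2, 2): F = (5.7500, 15.0000).
Jacobian J = [[10·x·y - 2·x - 3, 5·x^2], [4, 10·y]].
At the point, J = [[-12.0000, 1.2500], [4.0000, 20.0000]] (det J = -245.0000).
Solving J·Δ = −F gives Δ = (0.3929, -0.8286).

(0.3929, -0.8286)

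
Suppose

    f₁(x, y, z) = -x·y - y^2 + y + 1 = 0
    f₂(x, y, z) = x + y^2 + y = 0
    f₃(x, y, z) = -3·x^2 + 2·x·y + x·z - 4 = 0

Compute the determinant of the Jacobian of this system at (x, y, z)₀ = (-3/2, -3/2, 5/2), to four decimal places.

J = [[-y, -x - 2·y + 1, 0], [1, 2·y + 1, 0], [-6·x + 2·y + z, 2·x, x]].
At the point, J = [[1.5000, 5.5000, 0.0000], [1.0000, -2.0000, 0.0000], [8.5000, -3.0000, -1.5000]].
det J = 12.7500.

12.7500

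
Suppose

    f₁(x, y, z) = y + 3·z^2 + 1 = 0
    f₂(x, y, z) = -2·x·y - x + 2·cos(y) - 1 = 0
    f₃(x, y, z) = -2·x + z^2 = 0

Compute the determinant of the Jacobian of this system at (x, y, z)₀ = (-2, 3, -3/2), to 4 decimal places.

-87.9197

J = [[0, 1, 6·z], [-2·y - 1, -2·x - 2·sin(y), 0], [-2, 0, 2·z]].
At the point, J = [[0.0000, 1.0000, -9.0000], [-7.0000, 3.717760, 0.0000], [-2.0000, 0.0000, -3.0000]].
det J = -87.9197.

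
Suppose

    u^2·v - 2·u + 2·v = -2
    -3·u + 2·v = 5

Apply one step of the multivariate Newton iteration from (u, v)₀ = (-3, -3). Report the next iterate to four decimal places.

At (-3, -3): F = (-25.0000, -2.0000).
Jacobian J = [[2·u·v - 2, u^2 + 2], [-3, 2]].
At the point, J = [[16.0000, 11.0000], [-3.0000, 2.0000]] (det J = 65.0000).
Solving J·Δ = −F gives Δ = (0.4308, 1.6462).
Then the next iterate is (u, v)₁ = (-2.5692, -1.3538).

(-2.5692, -1.3538)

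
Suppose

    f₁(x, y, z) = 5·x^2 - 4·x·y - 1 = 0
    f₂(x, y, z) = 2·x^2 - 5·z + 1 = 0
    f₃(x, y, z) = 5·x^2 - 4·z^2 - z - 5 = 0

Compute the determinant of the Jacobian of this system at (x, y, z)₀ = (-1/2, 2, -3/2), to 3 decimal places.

J = [[10·x - 4·y, -4·x, 0], [4·x, 0, -5], [10·x, 0, -8·z - 1]].
At the point, J = [[-13.000, 2.000, 0.000], [-2.000, 0.000, -5.000], [-5.000, 0.000, 11.000]].
det J = 94.000.

94.000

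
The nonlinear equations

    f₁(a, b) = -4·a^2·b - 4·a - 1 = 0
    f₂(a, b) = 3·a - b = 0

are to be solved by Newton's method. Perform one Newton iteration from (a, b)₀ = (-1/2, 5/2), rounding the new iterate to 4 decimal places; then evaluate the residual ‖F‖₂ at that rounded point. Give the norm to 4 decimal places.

32.7762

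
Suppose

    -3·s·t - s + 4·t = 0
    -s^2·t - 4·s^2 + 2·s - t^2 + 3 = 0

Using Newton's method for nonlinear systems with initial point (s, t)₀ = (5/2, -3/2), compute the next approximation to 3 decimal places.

At (5/2, -3/2): F = (2.750, -9.875).
Jacobian J = [[-3·t - 1, -3·s + 4], [-2·s·t - 8·s + 2, -s^2 - 2·t]].
At the point, J = [[3.500, -3.500], [-10.500, -3.250]] (det J = -48.125).
Solving J·Δ = −F gives Δ = (-0.904, -0.118).
Then the next iterate is (s, t)₁ = (1.596, -1.618).

(1.596, -1.618)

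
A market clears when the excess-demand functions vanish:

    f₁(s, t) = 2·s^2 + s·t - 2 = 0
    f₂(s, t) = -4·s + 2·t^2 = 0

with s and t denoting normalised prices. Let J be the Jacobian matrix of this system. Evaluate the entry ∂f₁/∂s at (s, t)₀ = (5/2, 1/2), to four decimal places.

∂f₁/∂s = 4·s + t.
At (5/2, 1/2) this is 10.5000.

10.5000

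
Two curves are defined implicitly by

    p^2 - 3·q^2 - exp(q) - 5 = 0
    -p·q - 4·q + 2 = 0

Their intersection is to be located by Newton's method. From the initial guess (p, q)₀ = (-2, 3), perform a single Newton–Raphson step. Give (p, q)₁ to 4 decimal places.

(-2.5286, 1.7930)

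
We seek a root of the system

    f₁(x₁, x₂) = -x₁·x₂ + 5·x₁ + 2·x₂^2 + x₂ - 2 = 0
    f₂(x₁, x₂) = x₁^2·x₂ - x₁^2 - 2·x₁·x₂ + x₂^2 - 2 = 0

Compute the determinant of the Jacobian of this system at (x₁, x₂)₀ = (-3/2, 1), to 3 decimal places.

42.000

J = [[-x₂ + 5, -x₁ + 4·x₂ + 1], [2·x₁·x₂ - 2·x₁ - 2·x₂, x₁^2 - 2·x₁ + 2·x₂]].
At the point, J = [[4.000, 6.500], [-2.000, 7.250]].
det J = 42.000.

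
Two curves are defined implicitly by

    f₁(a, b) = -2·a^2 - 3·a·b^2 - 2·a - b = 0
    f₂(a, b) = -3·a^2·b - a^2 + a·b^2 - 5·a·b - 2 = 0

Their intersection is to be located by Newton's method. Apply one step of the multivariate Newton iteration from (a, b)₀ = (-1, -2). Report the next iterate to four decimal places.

(-8.3750, 4.7500)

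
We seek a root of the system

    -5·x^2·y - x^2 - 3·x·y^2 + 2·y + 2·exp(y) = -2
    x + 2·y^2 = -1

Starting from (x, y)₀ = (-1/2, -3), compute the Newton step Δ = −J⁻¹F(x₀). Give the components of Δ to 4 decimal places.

At (-1/2, -3): F = (13.099574, 18.5000).
Jacobian J = [[-10·x·y - 2·x - 3·y^2, -5·x^2 - 6·x·y + 2·exp(y) + 2], [1, 4·y]].
At the point, J = [[-41.0000, -8.150426], [1.0000, -12.0000]] (det J = 500.150426).
Solving J·Δ = −F gives Δ = (0.0128, 1.5427).

(0.0128, 1.5427)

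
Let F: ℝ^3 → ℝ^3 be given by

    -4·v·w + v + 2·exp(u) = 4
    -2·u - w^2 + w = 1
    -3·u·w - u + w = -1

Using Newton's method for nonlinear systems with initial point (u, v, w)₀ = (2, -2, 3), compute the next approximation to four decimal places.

At (2, -2, 3): F = (32.778112, -11.0000, -16.0000).
Jacobian J = [[2·exp(u), -4·w + 1, -4·v], [-2, 0, -2·w + 1], [-3·w - 1, 0, -3·u + 1]].
At the point, J = [[14.778112, -11.0000, 8.0000], [-2.0000, 0.0000, -5.0000], [-10.0000, 0.0000, -5.0000]] (det J = -440.0000).
Solving J·Δ = −F gives Δ = (-0.6250, 0.7220, -1.9500).
Then the next iterate is (u, v, w)₁ = (1.3750, -1.2780, 1.0500).

(1.3750, -1.2780, 1.0500)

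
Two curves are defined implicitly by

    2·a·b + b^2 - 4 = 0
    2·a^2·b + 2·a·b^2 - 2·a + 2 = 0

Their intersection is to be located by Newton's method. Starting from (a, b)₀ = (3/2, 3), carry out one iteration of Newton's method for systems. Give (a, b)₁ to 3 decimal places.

(1.263, 1.602)

At (3/2, 3): F = (14.000, 39.500).
Jacobian J = [[2·b, 2·a + 2·b], [4·a·b + 2·b^2 - 2, 2·a^2 + 4·a·b]].
At the point, J = [[6.000, 9.000], [34.000, 22.500]] (det J = -171.000).
Solving J·Δ = −F gives Δ = (-0.237, -1.398).
Then the next iterate is (a, b)₁ = (1.263, 1.602).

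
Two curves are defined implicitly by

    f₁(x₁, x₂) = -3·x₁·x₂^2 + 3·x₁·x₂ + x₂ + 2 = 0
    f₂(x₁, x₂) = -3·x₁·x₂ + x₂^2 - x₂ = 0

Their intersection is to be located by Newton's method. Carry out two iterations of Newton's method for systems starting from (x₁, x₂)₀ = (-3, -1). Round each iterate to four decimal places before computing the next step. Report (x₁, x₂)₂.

At (-3, -1): F = (19.0000, -7.0000).
Jacobian J = [[-3·x₂^2 + 3·x₂, -6·x₁·x₂ + 3·x₁ + 1], [-3·x₂, -3·x₁ + 2·x₂ - 1]].
At the point, J = [[-6.0000, -26.0000], [3.0000, 6.0000]] (det J = 42.0000).
Solving J·Δ = −F gives Δ = (1.6190, 0.3571).
Then the next iterate is (x₁, x₂)₁ = (-1.3810, -0.6429).
Round to (-1.3810, -0.6429) and repeat: F = (5.733021, -1.607314), J = [[-3.168661, -8.470069], [1.9287, 1.8572]].
Δ = (0.2839, 0.5707), so (x₁, x₂)₂ = (-1.0971, -0.0722).

(-1.0971, -0.0722)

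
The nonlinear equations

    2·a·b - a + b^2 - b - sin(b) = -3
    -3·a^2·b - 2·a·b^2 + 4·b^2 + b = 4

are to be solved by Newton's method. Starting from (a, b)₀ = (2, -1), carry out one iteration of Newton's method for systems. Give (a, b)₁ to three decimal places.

At (2, -1): F = (-0.15853, 7.000).
Jacobian J = [[2·b - 1, 2·a + 2·b - cos(b) - 1], [-6·a·b - 2·b^2, -3·a^2 - 4·a·b + 8·b + 1]].
At the point, J = [[-3.000, 0.45970], [10.000, -11.000]] (det J = 28.40302).
Solving J·Δ = −F gives Δ = (0.052, 0.684).
Then the next iterate is (a, b)₁ = (2.052, -0.316).

(2.052, -0.316)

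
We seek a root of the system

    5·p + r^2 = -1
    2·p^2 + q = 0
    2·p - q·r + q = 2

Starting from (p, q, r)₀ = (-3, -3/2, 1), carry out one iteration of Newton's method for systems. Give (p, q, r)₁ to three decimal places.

(-2.000, -6.000, 5.000)

At (-3, -3/2, 1): F = (-13.000, 16.500, -8.000).
Jacobian J = [[5, 0, 2·r], [4·p, 1, 0], [2, -r + 1, -q]].
At the point, J = [[5.000, 0.000, 2.000], [-12.000, 1.000, 0.000], [2.000, 0.000, 1.500]] (det J = 3.500).
Solving J·Δ = −F gives Δ = (1.000, -4.500, 4.000).
Then the next iterate is (p, q, r)₁ = (-2.000, -6.000, 5.000).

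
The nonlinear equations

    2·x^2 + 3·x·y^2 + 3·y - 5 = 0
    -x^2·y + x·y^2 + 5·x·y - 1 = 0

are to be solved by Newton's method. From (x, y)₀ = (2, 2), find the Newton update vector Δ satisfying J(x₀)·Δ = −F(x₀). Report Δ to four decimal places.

At (2, 2): F = (33.0000, 19.0000).
Jacobian J = [[4·x + 3·y^2, 6·x·y + 3], [-2·x·y + y^2 + 5·y, -x^2 + 2·x·y + 5·x]].
At the point, J = [[20.0000, 27.0000], [6.0000, 14.0000]] (det J = 118.0000).
Solving J·Δ = −F gives Δ = (0.4322, -1.5424).

(0.4322, -1.5424)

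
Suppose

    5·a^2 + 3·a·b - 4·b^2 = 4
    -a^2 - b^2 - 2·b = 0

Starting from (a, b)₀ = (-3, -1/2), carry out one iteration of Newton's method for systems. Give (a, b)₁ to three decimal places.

At (-3, -1/2): F = (44.500, -8.250).
Jacobian J = [[10·a + 3·b, 3·a - 8·b], [-2·a, -2·b - 2]].
At the point, J = [[-31.500, -5.000], [6.000, -1.000]] (det J = 61.500).
Solving J·Δ = −F gives Δ = (1.394, 0.116).
Then the next iterate is (a, b)₁ = (-1.606, -0.384).

(-1.606, -0.384)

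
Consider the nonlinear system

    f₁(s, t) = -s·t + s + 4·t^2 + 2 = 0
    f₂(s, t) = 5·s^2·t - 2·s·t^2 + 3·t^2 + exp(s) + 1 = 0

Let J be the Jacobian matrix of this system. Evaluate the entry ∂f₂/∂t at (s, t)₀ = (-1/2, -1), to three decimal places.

∂f₂/∂t = 5·s^2 - 4·s·t + 6·t.
At (-1/2, -1) this is -6.750.

-6.750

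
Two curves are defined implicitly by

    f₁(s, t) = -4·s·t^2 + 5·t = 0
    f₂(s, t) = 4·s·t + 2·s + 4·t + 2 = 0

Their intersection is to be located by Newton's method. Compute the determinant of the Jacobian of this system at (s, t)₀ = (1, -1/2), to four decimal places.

-8.0000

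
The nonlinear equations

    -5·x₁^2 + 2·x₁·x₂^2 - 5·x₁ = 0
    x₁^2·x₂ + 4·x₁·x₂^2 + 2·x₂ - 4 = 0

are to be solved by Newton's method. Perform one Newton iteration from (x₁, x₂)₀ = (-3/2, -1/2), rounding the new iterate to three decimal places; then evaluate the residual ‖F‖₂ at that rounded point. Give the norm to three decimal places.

3.933

At (-3/2, -1/2): F = (-4.500, -7.625).
Jacobian J = [[-10·x₁ + 2·x₂^2 - 5, 4·x₁·x₂], [2·x₁·x₂ + 4·x₂^2, x₁^2 + 8·x₁·x₂ + 2]].
At the point, J = [[10.500, 3.000], [2.500, 10.250]] (det J = 100.125).
Solving J·Δ = −F gives Δ = (0.232, 0.687).
Then the next iterate is (x₁, x₂)₁ = (-1.268, 0.187).
Re-evaluating at (-1.268, 0.187): F = (-1.78780, -3.50270), so ‖F‖₂ = 3.933.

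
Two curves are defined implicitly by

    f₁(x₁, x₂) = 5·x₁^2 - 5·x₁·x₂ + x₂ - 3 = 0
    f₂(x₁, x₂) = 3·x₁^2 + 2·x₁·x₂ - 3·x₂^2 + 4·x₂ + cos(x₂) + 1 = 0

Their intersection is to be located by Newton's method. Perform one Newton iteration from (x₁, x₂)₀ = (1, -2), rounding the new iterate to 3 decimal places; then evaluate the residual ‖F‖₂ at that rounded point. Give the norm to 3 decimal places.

4.478

At (1, -2): F = (10.000, -20.41615).
Jacobian J = [[10·x₁ - 5·x₂, -5·x₁ + 1], [6·x₁ + 2·x₂, 2·x₁ - 6·x₂ - sin(x₂) + 4]].
At the point, J = [[20.000, -4.000], [2.000, 18.90930]] (det J = 386.18595).
Solving J·Δ = −F gives Δ = (-0.278, 1.109).
Then the next iterate is (x₁, x₂)₁ = (0.722, -0.891).
Re-evaluating at (0.722, -0.891): F = (1.93193, -4.03976), so ‖F‖₂ = 4.478.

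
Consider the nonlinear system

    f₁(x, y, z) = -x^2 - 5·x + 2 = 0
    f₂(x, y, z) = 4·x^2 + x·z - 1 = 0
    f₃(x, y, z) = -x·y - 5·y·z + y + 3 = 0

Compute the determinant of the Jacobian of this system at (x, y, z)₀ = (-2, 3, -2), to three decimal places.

-26.000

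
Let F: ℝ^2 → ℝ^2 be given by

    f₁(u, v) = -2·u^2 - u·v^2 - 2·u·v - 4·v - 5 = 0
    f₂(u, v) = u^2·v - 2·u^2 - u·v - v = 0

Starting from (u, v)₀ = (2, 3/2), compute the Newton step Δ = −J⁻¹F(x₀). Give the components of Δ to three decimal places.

(-1.936, -0.275)

At (2, 3/2): F = (-29.500, -6.500).
Jacobian J = [[-4·u - v^2 - 2·v, -2·u·v - 2·u - 4], [2·u·v - 4·u - v, u^2 - u - 1]].
At the point, J = [[-13.250, -14.000], [-3.500, 1.000]] (det J = -62.250).
Solving J·Δ = −F gives Δ = (-1.936, -0.275).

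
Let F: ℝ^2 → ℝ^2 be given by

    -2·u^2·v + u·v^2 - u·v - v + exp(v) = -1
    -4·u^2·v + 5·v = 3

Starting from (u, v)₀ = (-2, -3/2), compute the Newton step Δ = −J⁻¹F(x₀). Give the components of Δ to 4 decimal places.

At (-2, -3/2): F = (7.223130, 13.5000).
Jacobian J = [[-4·u·v + v^2 - v, -2·u^2 + 2·u·v - u + exp(v) - 1], [-8·u·v, -4·u^2 + 5]].
At the point, J = [[-8.2500, -0.776870], [-24.0000, -11.0000]] (det J = 72.105124).
Solving J·Δ = −F gives Δ = (0.9565, -0.8596).

(0.9565, -0.8596)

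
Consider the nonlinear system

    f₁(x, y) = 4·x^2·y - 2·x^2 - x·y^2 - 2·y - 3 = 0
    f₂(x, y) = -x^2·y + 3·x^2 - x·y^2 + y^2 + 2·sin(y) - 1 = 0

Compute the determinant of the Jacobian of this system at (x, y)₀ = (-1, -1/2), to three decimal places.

-2.397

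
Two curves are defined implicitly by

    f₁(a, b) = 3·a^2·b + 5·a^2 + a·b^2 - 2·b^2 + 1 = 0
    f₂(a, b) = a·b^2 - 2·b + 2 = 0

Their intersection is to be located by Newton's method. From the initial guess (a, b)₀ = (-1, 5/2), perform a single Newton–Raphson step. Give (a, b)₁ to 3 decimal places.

At (-1, 5/2): F = (-5.250, -9.250).
Jacobian J = [[6·a·b + 10·a + b^2, 3·a^2 + 2·a·b - 4·b], [b^2, 2·a·b - 2]].
At the point, J = [[-18.750, -12.000], [6.250, -7.000]] (det J = 206.250).
Solving J·Δ = −F gives Δ = (0.360, -1.000).
Then the next iterate is (a, b)₁ = (-0.640, 1.500).

(-0.640, 1.500)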